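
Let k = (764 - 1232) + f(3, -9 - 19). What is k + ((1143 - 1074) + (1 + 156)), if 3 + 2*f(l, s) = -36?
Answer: -523/2 ≈ -261.50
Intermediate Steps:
f(l, s) = -39/2 (f(l, s) = -3/2 + (½)*(-36) = -3/2 - 18 = -39/2)
k = -975/2 (k = (764 - 1232) - 39/2 = -468 - 39/2 = -975/2 ≈ -487.50)
k + ((1143 - 1074) + (1 + 156)) = -975/2 + ((1143 - 1074) + (1 + 156)) = -975/2 + (69 + 157) = -975/2 + 226 = -523/2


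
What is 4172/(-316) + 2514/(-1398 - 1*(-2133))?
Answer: -189333/19355 ≈ -9.7821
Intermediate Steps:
4172/(-316) + 2514/(-1398 - 1*(-2133)) = 4172*(-1/316) + 2514/(-1398 + 2133) = -1043/79 + 2514/735 = -1043/79 + 2514*(1/735) = -1043/79 + 838/245 = -189333/19355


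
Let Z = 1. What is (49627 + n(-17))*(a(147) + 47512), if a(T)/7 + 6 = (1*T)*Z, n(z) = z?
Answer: 2406035390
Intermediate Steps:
a(T) = -42 + 7*T (a(T) = -42 + 7*((1*T)*1) = -42 + 7*(T*1) = -42 + 7*T)
(49627 + n(-17))*(a(147) + 47512) = (49627 - 17)*((-42 + 7*147) + 47512) = 49610*((-42 + 1029) + 47512) = 49610*(987 + 47512) = 49610*48499 = 2406035390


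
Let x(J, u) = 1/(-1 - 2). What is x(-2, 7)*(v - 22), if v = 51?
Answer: -29/3 ≈ -9.6667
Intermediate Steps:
x(J, u) = -⅓ (x(J, u) = 1/(-3) = -⅓)
x(-2, 7)*(v - 22) = -(51 - 22)/3 = -⅓*29 = -29/3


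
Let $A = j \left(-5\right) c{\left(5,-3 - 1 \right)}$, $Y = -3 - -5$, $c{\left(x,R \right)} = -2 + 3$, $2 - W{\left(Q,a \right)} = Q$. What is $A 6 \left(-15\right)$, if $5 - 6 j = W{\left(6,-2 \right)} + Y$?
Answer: $525$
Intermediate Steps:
$W{\left(Q,a \right)} = 2 - Q$
$c{\left(x,R \right)} = 1$
$Y = 2$ ($Y = -3 + 5 = 2$)
$j = \frac{7}{6}$ ($j = \frac{5}{6} - \frac{\left(2 - 6\right) + 2}{6} = \frac{5}{6} - \frac{-4 + 2}{6} = \frac{5}{6} - - \frac{1}{3} = \frac{5}{6} + \frac{1}{3} = \frac{7}{6} \approx 1.1667$)
$A = - \frac{35}{6}$ ($A = \frac{7}{6} \left(-5\right) 1 = \left(- \frac{35}{6}\right) 1 = - \frac{35}{6} \approx -5.8333$)
$A 6 \left(-15\right) = \left(- \frac{35}{6}\right) 6 \left(-15\right) = \left(-35\right) \left(-15\right) = 525$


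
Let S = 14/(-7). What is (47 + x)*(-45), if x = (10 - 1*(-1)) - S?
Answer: -2700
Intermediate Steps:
S = -2 (S = 14*(-⅐) = -2)
x = 13 (x = (10 - 1*(-1)) - 1*(-2) = (10 + 1) + 2 = 11 + 2 = 13)
(47 + x)*(-45) = (47 + 13)*(-45) = 60*(-45) = -2700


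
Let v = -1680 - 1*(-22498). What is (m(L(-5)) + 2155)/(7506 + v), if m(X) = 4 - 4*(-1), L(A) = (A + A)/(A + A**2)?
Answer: 2163/28324 ≈ 0.076366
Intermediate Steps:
L(A) = 2*A/(A + A**2) (L(A) = (2*A)/(A + A**2) = 2*A/(A + A**2))
v = 20818 (v = -1680 + 22498 = 20818)
m(X) = 8 (m(X) = 4 + 4 = 8)
(m(L(-5)) + 2155)/(7506 + v) = (8 + 2155)/(7506 + 20818) = 2163/28324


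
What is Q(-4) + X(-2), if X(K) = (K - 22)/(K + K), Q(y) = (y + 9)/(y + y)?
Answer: 43/8 ≈ 5.3750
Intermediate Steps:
Q(y) = (9 + y)/(2*y) (Q(y) = (9 + y)/((2*y)) = (9 + y)*(1/(2*y)) = (9 + y)/(2*y))
X(K) = (-22 + K)/(2*K) (X(K) = (-22 + K)/((2*K)) = (-22 + K)*(1/(2*K)) = (-22 + K)/(2*K))
Q(-4) + X(-2) = (½)*(9 - 4)/(-4) + (½)*(-22 - 2)/(-2) = (½)*(-¼)*5 + (½)*(-½)*(-24) = -5/8 + 6 = 43/8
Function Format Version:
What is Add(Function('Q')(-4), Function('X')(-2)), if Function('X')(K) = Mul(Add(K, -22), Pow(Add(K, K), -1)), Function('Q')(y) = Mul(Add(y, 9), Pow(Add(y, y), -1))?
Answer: Rational(43, 8) ≈ 5.3750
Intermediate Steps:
Function('Q')(y) = Mul(Rational(1, 2), Pow(y, -1), Add(9, y)) (Function('Q')(y) = Mul(Add(9, y), Pow(Mul(2, y), -1)) = Mul(Add(9, y), Mul(Rational(1, 2), Pow(y, -1))) = Mul(Rational(1, 2), Pow(y, -1), Add(9, y)))
Function('X')(K) = Mul(Rational(1, 2), Pow(K, -1), Add(-22, K)) (Function('X')(K) = Mul(Add(-22, K), Pow(Mul(2, K), -1)) = Mul(Add(-22, K), Mul(Rational(1, 2), Pow(K, -1))) = Mul(Rational(1, 2), Pow(K, -1), Add(-22, K)))
Add(Function('Q')(-4), Function('X')(-2)) = Add(Mul(Rational(1, 2), Pow(-4, -1), Add(9, -4)), Mul(Rational(1, 2), Pow(-2, -1), Add(-22, -2))) = Add(Mul(Rational(1, 2), Rational(-1, 4), 5), Mul(Rational(1, 2), Rational(-1, 2), -24)) = Add(Rational(-5, 8), 6) = Rational(43, 8)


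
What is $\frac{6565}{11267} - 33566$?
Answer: $- \frac{378181557}{11267} \approx -33565.0$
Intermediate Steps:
$\frac{6565}{11267} - 33566 = - \frac{378181557}{11267}$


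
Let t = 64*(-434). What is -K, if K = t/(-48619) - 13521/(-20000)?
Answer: -1212897499/972380000 ≈ -1.2473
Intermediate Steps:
t = -27776
K = 1212897499/972380000 (K = -27776/(-48619) - 13521/(-20000) = -27776*(-1/48619) - 13521*(-1/20000) = 27776/48619 + 13521/20000 = 1212897499/972380000 ≈ 1.2473)
-K = -1*1212897499/972380000 = -1212897499/972380000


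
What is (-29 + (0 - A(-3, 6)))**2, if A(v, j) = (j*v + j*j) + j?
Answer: 2809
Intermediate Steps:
A(v, j) = j + j**2 + j*v (A(v, j) = (j*v + j**2) + j = (j**2 + j*v) + j = j + j**2 + j*v)
(-29 + (0 - A(-3, 6)))**2 = (-29 + (0 - 6*(1 + 6 - 3)))**2 = (-29 + (0 - 6*4))**2 = (-29 + (0 - 1*24))**2 = (-29 + (0 - 24))**2 = (-29 - 24)**2 = (-53)**2 = 2809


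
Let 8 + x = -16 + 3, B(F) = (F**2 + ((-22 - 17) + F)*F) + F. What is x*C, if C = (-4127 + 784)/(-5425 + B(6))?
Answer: -70203/5581 ≈ -12.579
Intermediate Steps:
B(F) = F + F**2 + F*(-39 + F) (B(F) = (F**2 + (-39 + F)*F) + F = (F**2 + F*(-39 + F)) + F = F + F**2 + F*(-39 + F))
C = 3343/5581 (C = (-4127 + 784)/(-5425 + 2*6*(-19 + 6)) = -3343/(-5425 + 2*6*(-13)) = -3343/(-5425 - 156) = -3343/(-5581) = -3343*(-1/5581) = 3343/5581 ≈ 0.59900)
x = -21 (x = -8 + (-16 + 3) = -8 - 13 = -21)
x*C = -21*3343/5581 = -70203/5581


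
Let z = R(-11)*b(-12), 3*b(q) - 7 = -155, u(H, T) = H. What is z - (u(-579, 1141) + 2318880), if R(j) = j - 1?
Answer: -2317709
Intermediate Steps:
R(j) = -1 + j
b(q) = -148/3 (b(q) = 7/3 + (⅓)*(-155) = 7/3 - 155/3 = -148/3)
z = 592 (z = (-1 - 11)*(-148/3) = -12*(-148/3) = 592)
z - (u(-579, 1141) + 2318880) = 592 - (-579 + 2318880) = 592 - 1*2318301 = 592 - 2318301 = -2317709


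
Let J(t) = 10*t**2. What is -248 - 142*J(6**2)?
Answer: -1840568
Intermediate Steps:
-248 - 142*J(6**2) = -248 - 1420*(6**2)**2 = -248 - 1420*36**2 = -248 - 1420*1296 = -248 - 142*12960 = -248 - 1840320 = -1840568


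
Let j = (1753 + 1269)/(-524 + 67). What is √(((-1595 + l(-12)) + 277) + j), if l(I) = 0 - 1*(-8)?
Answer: 2*I*√68743311/457 ≈ 36.285*I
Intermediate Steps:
l(I) = 8 (l(I) = 0 + 8 = 8)
j = -3022/457 (j = 3022/(-457) = 3022*(-1/457) = -3022/457 ≈ -6.6127)
√(((-1595 + l(-12)) + 277) + j) = √(((-1595 + 8) + 277) - 3022/457) = √((-1587 + 277) - 3022/457) = √(-1310 - 3022/457) = √(-601692/457) = 2*I*√68743311/457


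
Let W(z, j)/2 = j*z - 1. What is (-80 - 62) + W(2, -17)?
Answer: -212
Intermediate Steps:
W(z, j) = -2 + 2*j*z (W(z, j) = 2*(j*z - 1) = 2*(-1 + j*z) = -2 + 2*j*z)
(-80 - 62) + W(2, -17) = (-80 - 62) + (-2 + 2*(-17)*2) = -142 + (-2 - 68) = -142 - 70 = -212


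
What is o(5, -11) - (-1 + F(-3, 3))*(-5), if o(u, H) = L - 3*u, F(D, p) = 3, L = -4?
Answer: -9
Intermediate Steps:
o(u, H) = -4 - 3*u
o(5, -11) - (-1 + F(-3, 3))*(-5) = (-4 - 3*5) - (-1 + 3)*(-5) = (-4 - 15) - 2*(-5) = -19 - 1*(-10) = -19 + 10 = -9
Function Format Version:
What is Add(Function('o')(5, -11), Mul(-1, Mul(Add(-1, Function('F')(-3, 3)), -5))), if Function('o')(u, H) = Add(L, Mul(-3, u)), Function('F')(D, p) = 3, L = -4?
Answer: -9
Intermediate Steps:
Function('o')(u, H) = Add(-4, Mul(-3, u))
Add(Function('o')(5, -11), Mul(-1, Mul(Add(-1, Function('F')(-3, 3)), -5))) = Add(Add(-4, Mul(-3, 5)), Mul(-1, Mul(Add(-1, 3), -5))) = Add(Add(-4, -15), Mul(-1, Mul(2, -5))) = Add(-19, Mul(-1, -10)) = Add(-19, 10) = -9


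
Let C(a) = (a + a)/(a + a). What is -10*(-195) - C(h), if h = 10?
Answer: 1949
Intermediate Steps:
C(a) = 1 (C(a) = (2*a)/((2*a)) = (2*a)*(1/(2*a)) = 1)
-10*(-195) - C(h) = -10*(-195) - 1*1 = 1950 - 1 = 1949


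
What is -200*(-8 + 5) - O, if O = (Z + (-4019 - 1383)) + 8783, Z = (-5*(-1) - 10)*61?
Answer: -2476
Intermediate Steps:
Z = -305 (Z = (5 - 10)*61 = -5*61 = -305)
O = 3076 (O = (-305 + (-4019 - 1383)) + 8783 = (-305 - 5402) + 8783 = -5707 + 8783 = 3076)
-200*(-8 + 5) - O = -200*(-8 + 5) - 1*3076 = -200*(-3) - 3076 = -100*(-6) - 3076 = 600 - 3076 = -2476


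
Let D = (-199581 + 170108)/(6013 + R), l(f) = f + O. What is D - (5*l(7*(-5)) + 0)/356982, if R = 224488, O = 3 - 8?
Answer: -5237615143/41142353991 ≈ -0.12730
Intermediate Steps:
O = -5
l(f) = -5 + f (l(f) = f - 5 = -5 + f)
D = -29473/230501 (D = (-199581 + 170108)/(6013 + 224488) = -29473/230501 ≈ -0.12786)
D - (5*l(7*(-5)) + 0)/356982 = -29473/230501 - (5*(-5 + 7*(-5)) + 0)/356982 = -29473/230501 - (5*(-5 - 35) + 0)/356982 = -29473/230501 - (5*(-40) + 0)/356982 = -29473/230501 - (-200 + 0)/356982 = -29473/230501 - (-200)/356982 = -29473/230501 - 1*(-100/178491) = -29473/230501 + 100/178491 = -5237615143/41142353991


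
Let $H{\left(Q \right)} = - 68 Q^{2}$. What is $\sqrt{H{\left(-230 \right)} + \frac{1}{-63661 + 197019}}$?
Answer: $\frac{i \sqrt{63973885993007442}}{133358} \approx 1896.6 i$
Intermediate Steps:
$\sqrt{H{\left(-230 \right)} + \frac{1}{-63661 + 197019}} = \sqrt{- 68 \left(-230\right)^{2} + \frac{1}{-63661 + 197019}} = \sqrt{\left(-68\right) 52900 + \frac{1}{133358}} = \sqrt{-3597200 + \frac{1}{133358}} = \sqrt{- \frac{479715397599}{133358}} = \frac{i \sqrt{63973885993007442}}{133358}$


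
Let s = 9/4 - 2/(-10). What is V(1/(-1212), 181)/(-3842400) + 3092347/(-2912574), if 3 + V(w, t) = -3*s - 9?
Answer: -39606592514977/37304247792000 ≈ -1.0617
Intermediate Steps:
s = 49/20 (s = 9*(¼) - 2*(-⅒) = 9/4 + ⅕ = 49/20 ≈ 2.4500)
V(w, t) = -387/20 (V(w, t) = -3 + (-3*49/20 - 9) = -3 + (-147/20 - 9) = -3 - 327/20 = -387/20)
V(1/(-1212), 181)/(-3842400) + 3092347/(-2912574) = -387/20/(-3842400) + 3092347/(-2912574) = -387/20*(-1/3842400) + 3092347*(-1/2912574) = 129/25616000 - 3092347/2912574 = -39606592514977/37304247792000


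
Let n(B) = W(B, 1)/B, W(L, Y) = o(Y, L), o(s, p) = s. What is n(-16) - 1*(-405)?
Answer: 6479/16 ≈ 404.94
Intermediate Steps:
W(L, Y) = Y
n(B) = 1/B
n(-16) - 1*(-405) = 1/(-16) - 1*(-405) = -1/16 + 405 = 6479/16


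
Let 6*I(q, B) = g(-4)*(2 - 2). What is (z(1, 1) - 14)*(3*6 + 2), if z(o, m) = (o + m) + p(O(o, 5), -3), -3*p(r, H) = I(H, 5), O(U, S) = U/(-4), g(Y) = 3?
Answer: -240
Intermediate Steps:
O(U, S) = -U/4 (O(U, S) = U*(-¼) = -U/4)
I(q, B) = 0 (I(q, B) = (3*(2 - 2))/6 = (3*0)/6 = (⅙)*0 = 0)
p(r, H) = 0 (p(r, H) = -⅓*0 = 0)
z(o, m) = m + o (z(o, m) = (o + m) + 0 = (m + o) + 0 = m + o)
(z(1, 1) - 14)*(3*6 + 2) = ((1 + 1) - 14)*(3*6 + 2) = (2 - 14)*(18 + 2) = -12*20 = -240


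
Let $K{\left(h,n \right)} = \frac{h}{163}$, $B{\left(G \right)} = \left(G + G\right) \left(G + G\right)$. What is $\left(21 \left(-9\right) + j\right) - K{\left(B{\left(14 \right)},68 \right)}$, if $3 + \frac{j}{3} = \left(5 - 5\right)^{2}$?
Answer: $- \frac{33058}{163} \approx -202.81$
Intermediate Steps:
$j = -9$ ($j = -9 + 3 \left(5 - 5\right)^{2} = -9 + 3 \cdot 0^{2} = -9 + 3 \cdot 0 = -9 + 0 = -9$)
$B{\left(G \right)} = 4 G^{2}$ ($B{\left(G \right)} = 2 G 2 G = 4 G^{2}$)
$K{\left(h,n \right)} = \frac{h}{163}$ ($K{\left(h,n \right)} = h \frac{1}{163} = \frac{h}{163}$)
$\left(21 \left(-9\right) + j\right) - K{\left(B{\left(14 \right)},68 \right)} = \left(21 \left(-9\right) - 9\right) - \frac{4 \cdot 14^{2}}{163} = \left(-189 - 9\right) - \frac{4 \cdot 196}{163} = -198 - \frac{1}{163} \cdot 784 = -198 - \frac{784}{163} = - \frac{33058}{163}$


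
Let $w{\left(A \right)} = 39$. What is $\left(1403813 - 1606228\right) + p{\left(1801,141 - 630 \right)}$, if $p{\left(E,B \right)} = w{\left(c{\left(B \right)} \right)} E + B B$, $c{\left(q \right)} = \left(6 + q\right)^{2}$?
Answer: $106945$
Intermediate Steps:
$p{\left(E,B \right)} = B^{2} + 39 E$ ($p{\left(E,B \right)} = 39 E + B B = 39 E + B^{2} = B^{2} + 39 E$)
$\left(1403813 - 1606228\right) + p{\left(1801,141 - 630 \right)} = \left(1403813 - 1606228\right) + \left(\left(141 - 630\right)^{2} + 39 \cdot 1801\right) = -202415 + \left(\left(-489\right)^{2} + 70239\right) = -202415 + \left(239121 + 70239\right) = -202415 + 309360 = 106945$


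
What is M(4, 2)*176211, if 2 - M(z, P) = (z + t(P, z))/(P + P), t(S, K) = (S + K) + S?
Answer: -176211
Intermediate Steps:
t(S, K) = K + 2*S (t(S, K) = (K + S) + S = K + 2*S)
M(z, P) = 2 - (2*P + 2*z)/(2*P) (M(z, P) = 2 - (z + (z + 2*P))/(P + P) = 2 - (2*P + 2*z)/(2*P))
M(4, 2)*176211 = ((2 - 1*4)/2)*176211 = ((2 - 4)/2)*176211 = ((½)*(-2))*176211 = -1*176211 = -176211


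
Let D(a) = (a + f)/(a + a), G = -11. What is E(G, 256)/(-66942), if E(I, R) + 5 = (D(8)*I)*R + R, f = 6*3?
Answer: 4325/66942 ≈ 0.064608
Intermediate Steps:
f = 18
D(a) = (18 + a)/(2*a) (D(a) = (a + 18)/(a + a) = (18 + a)/((2*a)) = (18 + a)*(1/(2*a)) = (18 + a)/(2*a))
E(I, R) = -5 + R + 13*I*R/8 (E(I, R) = -5 + ((((½)*(18 + 8)/8)*I)*R + R) = -5 + ((((½)*(⅛)*26)*I)*R + R) = -5 + ((13*I/8)*R + R) = -5 + (13*I*R/8 + R) = -5 + (R + 13*I*R/8) = -5 + R + 13*I*R/8)
E(G, 256)/(-66942) = (-5 + 256 + (13/8)*(-11)*256)/(-66942) = (-5 + 256 - 4576)*(-1/66942) = -4325*(-1/66942) = 4325/66942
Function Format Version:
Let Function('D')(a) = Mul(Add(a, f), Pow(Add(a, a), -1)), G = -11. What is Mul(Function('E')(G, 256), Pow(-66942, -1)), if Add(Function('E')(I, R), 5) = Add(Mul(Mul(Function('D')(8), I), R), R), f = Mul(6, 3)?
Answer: Rational(4325, 66942) ≈ 0.064608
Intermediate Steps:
f = 18
Function('D')(a) = Mul(Rational(1, 2), Pow(a, -1), Add(18, a)) (Function('D')(a) = Mul(Add(a, 18), Pow(Add(a, a), -1)) = Mul(Add(18, a), Pow(Mul(2, a), -1)) = Mul(Add(18, a), Mul(Rational(1, 2), Pow(a, -1))) = Mul(Rational(1, 2), Pow(a, -1), Add(18, a)))
Function('E')(I, R) = Add(-5, R, Mul(Rational(13, 8), I, R)) (Function('E')(I, R) = Add(-5, Add(Mul(Mul(Mul(Rational(1, 2), Pow(8, -1), Add(18, 8)), I), R), R)) = Add(-5, Add(Mul(Mul(Mul(Rational(1, 2), Rational(1, 8), 26), I), R), R)) = Add(-5, Add(Mul(Mul(Rational(13, 8), I), R), R)) = Add(-5, Add(Mul(Rational(13, 8), I, R), R)) = Add(-5, Add(R, Mul(Rational(13, 8), I, R))) = Add(-5, R, Mul(Rational(13, 8), I, R)))
Mul(Function('E')(G, 256), Pow(-66942, -1)) = Mul(Add(-5, 256, Mul(Rational(13, 8), -11, 256)), Pow(-66942, -1)) = Mul(Add(-5, 256, -4576), Rational(-1, 66942)) = Mul(-4325, Rational(-1, 66942)) = Rational(4325, 66942)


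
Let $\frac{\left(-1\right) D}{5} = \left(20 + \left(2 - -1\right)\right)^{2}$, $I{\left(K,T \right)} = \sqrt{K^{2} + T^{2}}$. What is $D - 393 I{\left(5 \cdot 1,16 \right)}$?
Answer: $-2645 - 393 \sqrt{281} \approx -9232.9$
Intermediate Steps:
$D = -2645$ ($D = - 5 \left(20 + \left(2 - -1\right)\right)^{2} = - 5 \left(20 + \left(2 + 1\right)\right)^{2} = - 5 \left(20 + 3\right)^{2} = - 5 \cdot 23^{2} = \left(-5\right) 529 = -2645$)
$D - 393 I{\left(5 \cdot 1,16 \right)} = -2645 - 393 \sqrt{\left(5 \cdot 1\right)^{2} + 16^{2}} = -2645 - 393 \sqrt{5^{2} + 256} = -2645 - 393 \sqrt{25 + 256} = -2645 - 393 \sqrt{281}$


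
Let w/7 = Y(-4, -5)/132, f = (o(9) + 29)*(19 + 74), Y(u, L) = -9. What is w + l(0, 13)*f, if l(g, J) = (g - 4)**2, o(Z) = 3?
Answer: 2095083/44 ≈ 47616.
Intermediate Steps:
l(g, J) = (-4 + g)**2
f = 2976 (f = (3 + 29)*(19 + 74) = 32*93 = 2976)
w = -21/44 (w = 7*(-9/132) = 7*(-9*1/132) = 7*(-3/44) = -21/44 ≈ -0.47727)
w + l(0, 13)*f = -21/44 + (-4 + 0)**2*2976 = -21/44 + (-4)**2*2976 = -21/44 + 16*2976 = -21/44 + 47616 = 2095083/44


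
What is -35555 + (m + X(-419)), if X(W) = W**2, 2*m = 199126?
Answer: 239569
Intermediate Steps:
m = 99563 (m = (1/2)*199126 = 99563)
-35555 + (m + X(-419)) = -35555 + (99563 + (-419)**2) = -35555 + (99563 + 175561) = -35555 + 275124 = 239569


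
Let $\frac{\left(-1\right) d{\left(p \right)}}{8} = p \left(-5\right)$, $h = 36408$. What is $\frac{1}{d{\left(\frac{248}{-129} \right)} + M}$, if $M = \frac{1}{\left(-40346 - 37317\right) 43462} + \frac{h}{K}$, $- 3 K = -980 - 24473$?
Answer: $- \frac{11082878136724722}{804705853057961821} \approx -0.013773$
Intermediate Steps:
$K = \frac{25453}{3}$ ($K = - \frac{-980 - 24473}{3} = \left(- \frac{1}{3}\right) \left(-25453\right) = \frac{25453}{3} \approx 8484.3$)
$M = \frac{368673521533091}{85913784005618}$ ($M = \frac{1}{\left(-40346 - 37317\right) 43462} + \frac{36408}{\frac{25453}{3}} = \frac{1}{-77663} \cdot \frac{1}{43462} + 36408 \cdot \frac{3}{25453} = \left(- \frac{1}{77663}\right) \frac{1}{43462} + \frac{109224}{25453} = - \frac{1}{3375389306} + \frac{109224}{25453} = \frac{368673521533091}{85913784005618} \approx 4.2912$)
$d{\left(p \right)} = 40 p$ ($d{\left(p \right)} = - 8 p \left(-5\right) = - 8 \left(- 5 p\right) = 40 p$)
$\frac{1}{d{\left(\frac{248}{-129} \right)} + M} = \frac{1}{40 \frac{248}{-129} + \frac{368673521533091}{85913784005618}} = \frac{1}{40 \cdot 248 \left(- \frac{1}{129}\right) + \frac{368673521533091}{85913784005618}} = \frac{1}{40 \left(- \frac{248}{129}\right) + \frac{368673521533091}{85913784005618}} = \frac{1}{- \frac{9920}{129} + \frac{368673521533091}{85913784005618}} = \frac{1}{- \frac{804705853057961821}{11082878136724722}} = - \frac{11082878136724722}{804705853057961821}$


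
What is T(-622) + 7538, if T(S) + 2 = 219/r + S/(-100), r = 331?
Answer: 124834691/16550 ≈ 7542.9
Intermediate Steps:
T(S) = -443/331 - S/100 (T(S) = -2 + (219/331 + S/(-100)) = -2 + (219*(1/331) + S*(-1/100)) = -2 + (219/331 - S/100) = -443/331 - S/100)
T(-622) + 7538 = (-443/331 - 1/100*(-622)) + 7538 = (-443/331 + 311/50) + 7538 = 80791/16550 + 7538 = 124834691/16550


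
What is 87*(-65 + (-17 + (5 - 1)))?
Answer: -6786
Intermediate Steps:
87*(-65 + (-17 + (5 - 1))) = 87*(-65 + (-17 + 4)) = 87*(-65 - 13) = 87*(-78) = -6786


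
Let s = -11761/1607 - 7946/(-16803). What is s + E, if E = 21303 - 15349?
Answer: 160587563773/27002421 ≈ 5947.2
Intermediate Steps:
s = -184850861/27002421 (s = -11761*1/1607 - 7946*(-1/16803) = -11761/1607 + 7946/16803 = -184850861/27002421 ≈ -6.8457)
E = 5954
s + E = -184850861/27002421 + 5954 = 160587563773/27002421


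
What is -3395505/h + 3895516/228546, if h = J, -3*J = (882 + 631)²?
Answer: 5622790861697/261590209137 ≈ 21.495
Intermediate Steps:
J = -2289169/3 (J = -(882 + 631)²/3 = -⅓*1513² = -⅓*2289169 = -2289169/3 ≈ -7.6306e+5)
h = -2289169/3 ≈ -7.6306e+5
-3395505/h + 3895516/228546 = -3395505/(-2289169/3) + 3895516/228546 = -3395505*(-3/2289169) + 3895516*(1/228546) = 10186515/2289169 + 1947758/114273 = 5622790861697/261590209137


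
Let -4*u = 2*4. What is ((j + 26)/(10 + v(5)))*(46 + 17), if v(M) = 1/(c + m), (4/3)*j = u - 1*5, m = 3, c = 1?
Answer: 5229/41 ≈ 127.54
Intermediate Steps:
u = -2 (u = -4/2 = -¼*8 = -2)
j = -21/4 (j = 3*(-2 - 1*5)/4 = 3*(-2 - 5)/4 = (¾)*(-7) = -21/4 ≈ -5.2500)
v(M) = ¼ (v(M) = 1/(1 + 3) = 1/4 = ¼)
((j + 26)/(10 + v(5)))*(46 + 17) = ((-21/4 + 26)/(10 + ¼))*(46 + 17) = (83/(4*(41/4)))*63 = ((83/4)*(4/41))*63 = (83/41)*63 = 5229/41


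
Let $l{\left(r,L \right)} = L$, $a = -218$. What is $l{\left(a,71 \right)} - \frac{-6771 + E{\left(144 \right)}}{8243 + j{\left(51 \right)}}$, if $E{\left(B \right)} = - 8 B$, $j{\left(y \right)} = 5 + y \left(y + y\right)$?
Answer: $\frac{962873}{13450} \approx 71.589$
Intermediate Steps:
$j{\left(y \right)} = 5 + 2 y^{2}$ ($j{\left(y \right)} = 5 + y 2 y = 5 + 2 y^{2}$)
$l{\left(a,71 \right)} - \frac{-6771 + E{\left(144 \right)}}{8243 + j{\left(51 \right)}} = 71 - \frac{-6771 - 1152}{8243 + \left(5 + 2 \cdot 51^{2}\right)} = 71 - \frac{-6771 - 1152}{8243 + \left(5 + 2 \cdot 2601\right)} = 71 - - \frac{7923}{8243 + \left(5 + 5202\right)} = 71 - - \frac{7923}{8243 + 5207} = 71 - - \frac{7923}{13450} = 71 + \frac{7923}{13450} = \frac{962873}{13450}$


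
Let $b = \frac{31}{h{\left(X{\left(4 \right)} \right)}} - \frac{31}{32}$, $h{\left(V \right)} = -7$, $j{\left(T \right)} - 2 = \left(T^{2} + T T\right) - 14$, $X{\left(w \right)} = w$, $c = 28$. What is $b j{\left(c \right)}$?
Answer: $- \frac{470301}{56} \approx -8398.2$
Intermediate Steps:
$j{\left(T \right)} = -12 + 2 T^{2}$ ($j{\left(T \right)} = 2 - \left(14 - T^{2} - T T\right) = 2 + \left(\left(T^{2} + T^{2}\right) - 14\right) = 2 + \left(2 T^{2} - 14\right) = 2 + \left(-14 + 2 T^{2}\right) = -12 + 2 T^{2}$)
$b = - \frac{1209}{224}$ ($b = \frac{31}{-7} - \frac{31}{32} = 31 \left(- \frac{1}{7}\right) - \frac{31}{32} = - \frac{31}{7} - \frac{31}{32} = - \frac{1209}{224} \approx -5.3973$)
$b j{\left(c \right)} = - \frac{1209 \left(-12 + 2 \cdot 28^{2}\right)}{224} = - \frac{1209 \left(-12 + 2 \cdot 784\right)}{224} = - \frac{1209 \left(-12 + 1568\right)}{224} = \left(- \frac{1209}{224}\right) 1556 = - \frac{470301}{56}$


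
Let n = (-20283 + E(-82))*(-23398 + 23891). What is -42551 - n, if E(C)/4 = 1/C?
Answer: 408236674/41 ≈ 9.9570e+6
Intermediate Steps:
E(C) = 4/C
n = -409981265/41 (n = (-20283 + 4/(-82))*(-23398 + 23891) = (-20283 + 4*(-1/82))*493 = (-20283 - 2/41)*493 = -831605/41*493 = -409981265/41 ≈ -9.9995e+6)
-42551 - n = -42551 - 1*(-409981265/41) = -42551 + 409981265/41 = 408236674/41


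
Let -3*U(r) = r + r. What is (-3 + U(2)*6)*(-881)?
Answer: 9691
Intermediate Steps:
U(r) = -2*r/3 (U(r) = -(r + r)/3 = -2*r/3)
(-3 + U(2)*6)*(-881) = (-3 - ⅔*2*6)*(-881) = (-3 - 4/3*6)*(-881) = (-3 - 8)*(-881) = -11*(-881) = 9691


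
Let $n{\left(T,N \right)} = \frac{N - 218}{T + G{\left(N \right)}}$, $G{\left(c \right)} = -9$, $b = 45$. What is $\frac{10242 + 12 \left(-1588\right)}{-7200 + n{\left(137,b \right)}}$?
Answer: $\frac{1128192}{921773} \approx 1.2239$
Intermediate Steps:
$n{\left(T,N \right)} = \frac{-218 + N}{-9 + T}$ ($n{\left(T,N \right)} = \frac{N - 218}{T - 9} = \frac{-218 + N}{-9 + T}$)
$\frac{10242 + 12 \left(-1588\right)}{-7200 + n{\left(137,b \right)}} = \frac{10242 + 12 \left(-1588\right)}{-7200 + \frac{-218 + 45}{-9 + 137}} = \frac{10242 - 19056}{-7200 + \frac{1}{128} \left(-173\right)} = - \frac{8814}{-7200 + \frac{1}{128} \left(-173\right)} = - \frac{8814}{-7200 - \frac{173}{128}} = - \frac{8814}{- \frac{921773}{128}} = \left(-8814\right) \left(- \frac{128}{921773}\right) = \frac{1128192}{921773}$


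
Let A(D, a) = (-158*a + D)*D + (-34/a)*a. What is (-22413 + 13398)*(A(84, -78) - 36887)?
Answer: -9063239265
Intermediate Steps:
A(D, a) = -34 + D*(D - 158*a) (A(D, a) = (D - 158*a)*D - 34 = D*(D - 158*a) - 34 = -34 + D*(D - 158*a))
(-22413 + 13398)*(A(84, -78) - 36887) = (-22413 + 13398)*((-34 + 84² - 158*84*(-78)) - 36887) = -9015*((-34 + 7056 + 1035216) - 36887) = -9015*(1042238 - 36887) = -9015*1005351 = -9063239265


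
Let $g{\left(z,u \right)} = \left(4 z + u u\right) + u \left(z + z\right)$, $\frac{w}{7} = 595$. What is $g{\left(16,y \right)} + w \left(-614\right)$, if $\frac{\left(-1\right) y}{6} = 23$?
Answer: $-2542618$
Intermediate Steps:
$y = -138$ ($y = \left(-6\right) 23 = -138$)
$w = 4165$ ($w = 7 \cdot 595 = 4165$)
$g{\left(z,u \right)} = u^{2} + 4 z + 2 u z$ ($g{\left(z,u \right)} = \left(4 z + u^{2}\right) + u 2 z = \left(u^{2} + 4 z\right) + 2 u z = u^{2} + 4 z + 2 u z$)
$g{\left(16,y \right)} + w \left(-614\right) = \left(\left(-138\right)^{2} + 4 \cdot 16 + 2 \left(-138\right) 16\right) + 4165 \left(-614\right) = \left(19044 + 64 - 4416\right) - 2557310 = 14692 - 2557310 = -2542618$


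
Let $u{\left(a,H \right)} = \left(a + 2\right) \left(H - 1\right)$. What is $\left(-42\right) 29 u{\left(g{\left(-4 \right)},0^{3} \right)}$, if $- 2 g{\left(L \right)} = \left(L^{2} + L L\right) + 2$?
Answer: $-18270$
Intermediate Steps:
$g{\left(L \right)} = -1 - L^{2}$ ($g{\left(L \right)} = - \frac{\left(L^{2} + L L\right) + 2}{2} = - \frac{\left(L^{2} + L^{2}\right) + 2}{2} = - \frac{2 L^{2} + 2}{2} = - \frac{2 + 2 L^{2}}{2} = -1 - L^{2}$)
$u{\left(a,H \right)} = \left(-1 + H\right) \left(2 + a\right)$ ($u{\left(a,H \right)} = \left(2 + a\right) \left(-1 + H\right) = \left(-1 + H\right) \left(2 + a\right)$)
$\left(-42\right) 29 u{\left(g{\left(-4 \right)},0^{3} \right)} = \left(-42\right) 29 \left(-2 - \left(-1 - \left(-4\right)^{2}\right) + 2 \cdot 0^{3} + 0^{3} \left(-1 - \left(-4\right)^{2}\right)\right) = - 1218 \left(-2 - \left(-1 - 16\right) + 2 \cdot 0 + 0 \left(-1 - 16\right)\right) = - 1218 \left(-2 - \left(-1 - 16\right) + 0 + 0 \left(-1 - 16\right)\right) = - 1218 \left(-2 - -17 + 0 + 0 \left(-17\right)\right) = - 1218 \left(-2 + 17 + 0 + 0\right) = \left(-1218\right) 15 = -18270$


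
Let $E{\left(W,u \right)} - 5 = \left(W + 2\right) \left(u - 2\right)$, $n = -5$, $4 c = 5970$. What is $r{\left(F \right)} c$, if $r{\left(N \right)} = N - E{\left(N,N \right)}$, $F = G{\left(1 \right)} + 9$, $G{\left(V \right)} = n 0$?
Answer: $- \frac{217905}{2} \approx -1.0895 \cdot 10^{5}$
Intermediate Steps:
$c = \frac{2985}{2}$ ($c = \frac{1}{4} \cdot 5970 = \frac{2985}{2} \approx 1492.5$)
$E{\left(W,u \right)} = 5 + \left(-2 + u\right) \left(2 + W\right)$ ($E{\left(W,u \right)} = 5 + \left(W + 2\right) \left(u - 2\right) = 5 + \left(2 + W\right) \left(-2 + u\right) = 5 + \left(-2 + u\right) \left(2 + W\right)$)
$G{\left(V \right)} = 0$ ($G{\left(V \right)} = \left(-5\right) 0 = 0$)
$F = 9$ ($F = 0 + 9 = 9$)
$r{\left(N \right)} = -1 + N - N^{2}$ ($r{\left(N \right)} = N - \left(1 - 2 N + 2 N + N N\right) = N - \left(1 - 2 N + 2 N + N^{2}\right) = N - \left(1 + N^{2}\right) = -1 + N - N^{2}$)
$r{\left(F \right)} c = \left(-1 + 9 - 9^{2}\right) \frac{2985}{2} = \left(-1 + 9 - 81\right) \frac{2985}{2} = \left(-73\right) \frac{2985}{2} = - \frac{217905}{2}$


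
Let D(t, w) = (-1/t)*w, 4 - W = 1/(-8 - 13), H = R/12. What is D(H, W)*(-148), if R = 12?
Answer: 12580/21 ≈ 599.05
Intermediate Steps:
H = 1 (H = 12/12 = 12*(1/12) = 1)
W = 85/21 (W = 4 - 1/(-8 - 13) = 4 - 1/(-21) = 4 - 1*(-1/21) = 4 + 1/21 = 85/21 ≈ 4.0476)
D(t, w) = -w/t
D(H, W)*(-148) = -1*85/21/1*(-148) = -1*85/21*1*(-148) = -85/21*(-148) = 12580/21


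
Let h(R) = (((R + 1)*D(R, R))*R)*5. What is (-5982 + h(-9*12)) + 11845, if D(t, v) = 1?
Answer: 63643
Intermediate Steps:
h(R) = 5*R*(1 + R) (h(R) = (((R + 1)*1)*R)*5 = (((1 + R)*1)*R)*5 = ((1 + R)*R)*5 = (R*(1 + R))*5 = 5*R*(1 + R))
(-5982 + h(-9*12)) + 11845 = (-5982 + 5*(-9*12)*(1 - 9*12)) + 11845 = (-5982 + 5*(-108)*(1 - 108)) + 11845 = (-5982 + 5*(-108)*(-107)) + 11845 = (-5982 + 57780) + 11845 = 51798 + 11845 = 63643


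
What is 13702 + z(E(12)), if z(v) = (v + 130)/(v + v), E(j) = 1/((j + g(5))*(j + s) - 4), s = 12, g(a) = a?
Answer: 79925/2 ≈ 39963.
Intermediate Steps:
E(j) = 1/(-4 + (5 + j)*(12 + j)) (E(j) = 1/((j + 5)*(j + 12) - 4) = 1/((5 + j)*(12 + j) - 4) = 1/(-4 + (5 + j)*(12 + j)))
z(v) = (130 + v)/(2*v) (z(v) = (130 + v)/((2*v)) = (130 + v)*(1/(2*v)) = (130 + v)/(2*v))
13702 + z(E(12)) = 13702 + (130 + 1/(56 + 12² + 17*12))/(2*(1/(56 + 12² + 17*12))) = 13702 + (130 + 1/(56 + 144 + 204))/(2*(1/(56 + 144 + 204))) = 13702 + (130 + 1/404)/(2*(1/404)) = 13702 + (½)*404*(52521/404) = 13702 + 52521/2 = 79925/2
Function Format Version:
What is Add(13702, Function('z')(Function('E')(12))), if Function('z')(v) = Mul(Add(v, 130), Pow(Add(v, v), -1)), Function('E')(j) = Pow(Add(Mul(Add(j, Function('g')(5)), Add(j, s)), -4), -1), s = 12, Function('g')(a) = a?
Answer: Rational(79925, 2) ≈ 39963.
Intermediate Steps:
Function('E')(j) = Pow(Add(-4, Mul(Add(5, j), Add(12, j))), -1) (Function('E')(j) = Pow(Add(Mul(Add(j, 5), Add(j, 12)), -4), -1) = Pow(Add(Mul(Add(5, j), Add(12, j)), -4), -1) = Pow(Add(-4, Mul(Add(5, j), Add(12, j))), -1))
Function('z')(v) = Mul(Rational(1, 2), Pow(v, -1), Add(130, v)) (Function('z')(v) = Mul(Add(130, v), Pow(Mul(2, v), -1)) = Mul(Add(130, v), Mul(Rational(1, 2), Pow(v, -1))) = Mul(Rational(1, 2), Pow(v, -1), Add(130, v)))
Add(13702, Function('z')(Function('E')(12))) = Add(13702, Mul(Rational(1, 2), Pow(Pow(Add(56, Pow(12, 2), Mul(17, 12)), -1), -1), Add(130, Pow(Add(56, Pow(12, 2), Mul(17, 12)), -1)))) = Add(13702, Mul(Rational(1, 2), Pow(Pow(Add(56, 144, 204), -1), -1), Add(130, Pow(Add(56, 144, 204), -1)))) = Add(13702, Mul(Rational(1, 2), Pow(Pow(404, -1), -1), Add(130, Pow(404, -1)))) = Add(13702, Mul(Rational(1, 2), Pow(Rational(1, 404), -1), Add(130, Rational(1, 404)))) = Add(13702, Mul(Rational(1, 2), 404, Rational(52521, 404))) = Add(13702, Rational(52521, 2)) = Rational(79925, 2)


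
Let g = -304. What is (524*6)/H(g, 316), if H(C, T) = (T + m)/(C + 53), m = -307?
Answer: -263048/3 ≈ -87683.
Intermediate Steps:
H(C, T) = (-307 + T)/(53 + C) (H(C, T) = (T - 307)/(C + 53) = (-307 + T)/(53 + C))
(524*6)/H(g, 316) = (524*6)/(((-307 + 316)/(53 - 304))) = 3144/((9/(-251))) = 3144/((-1/251*9)) = 3144/(-9/251) = 3144*(-251/9) = -263048/3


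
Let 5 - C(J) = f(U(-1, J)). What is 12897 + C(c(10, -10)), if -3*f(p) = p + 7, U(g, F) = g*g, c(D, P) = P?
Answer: 38714/3 ≈ 12905.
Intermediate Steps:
U(g, F) = g**2
f(p) = -7/3 - p/3 (f(p) = -(p + 7)/3 = -(7 + p)/3 = -7/3 - p/3)
C(J) = 23/3 (C(J) = 5 - (-7/3 - 1/3*(-1)**2) = 5 - (-7/3 - 1/3*1) = 5 - (-7/3 - 1/3) = 5 - 1*(-8/3) = 5 + 8/3 = 23/3)
12897 + C(c(10, -10)) = 12897 + 23/3 = 38714/3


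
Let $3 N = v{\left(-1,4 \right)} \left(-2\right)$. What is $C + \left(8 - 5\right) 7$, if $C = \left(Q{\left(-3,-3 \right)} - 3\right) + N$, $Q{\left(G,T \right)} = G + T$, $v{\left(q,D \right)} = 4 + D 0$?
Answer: $\frac{28}{3} \approx 9.3333$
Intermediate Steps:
$v{\left(q,D \right)} = 4$ ($v{\left(q,D \right)} = 4 + 0 = 4$)
$N = - \frac{8}{3}$ ($N = \frac{4 \left(-2\right)}{3} = \frac{1}{3} \left(-8\right) = - \frac{8}{3} \approx -2.6667$)
$C = - \frac{35}{3}$ ($C = \left(\left(-3 - 3\right) - 3\right) - \frac{8}{3} = \left(-6 - 3\right) - \frac{8}{3} = -9 - \frac{8}{3} = - \frac{35}{3} \approx -11.667$)
$C + \left(8 - 5\right) 7 = - \frac{35}{3} + \left(8 - 5\right) 7 = - \frac{35}{3} + 3 \cdot 7 = - \frac{35}{3} + 21 = \frac{28}{3}$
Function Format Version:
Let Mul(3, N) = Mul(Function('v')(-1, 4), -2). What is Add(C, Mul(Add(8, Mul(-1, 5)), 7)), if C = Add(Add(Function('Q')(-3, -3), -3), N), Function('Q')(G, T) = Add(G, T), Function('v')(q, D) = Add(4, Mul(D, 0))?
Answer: Rational(28, 3) ≈ 9.3333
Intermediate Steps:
Function('v')(q, D) = 4 (Function('v')(q, D) = Add(4, 0) = 4)
N = Rational(-8, 3) (N = Mul(Rational(1, 3), Mul(4, -2)) = Mul(Rational(1, 3), -8) = Rational(-8, 3) ≈ -2.6667)
C = Rational(-35, 3) (C = Add(Add(Add(-3, -3), -3), Rational(-8, 3)) = Add(Add(-6, -3), Rational(-8, 3)) = Add(-9, Rational(-8, 3)) = Rational(-35, 3) ≈ -11.667)
Add(C, Mul(Add(8, Mul(-1, 5)), 7)) = Add(Rational(-35, 3), Mul(Add(8, Mul(-1, 5)), 7)) = Add(Rational(-35, 3), Mul(Add(8, -5), 7)) = Add(Rational(-35, 3), Mul(3, 7)) = Add(Rational(-35, 3), 21) = Rational(28, 3)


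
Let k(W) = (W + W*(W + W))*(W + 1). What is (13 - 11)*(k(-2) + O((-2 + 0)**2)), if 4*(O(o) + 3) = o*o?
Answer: -10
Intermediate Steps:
k(W) = (1 + W)*(W + 2*W**2) (k(W) = (W + W*(2*W))*(1 + W) = (W + 2*W**2)*(1 + W) = (1 + W)*(W + 2*W**2))
O(o) = -3 + o**2/4 (O(o) = -3 + (o*o)/4 = -3 + o**2/4)
(13 - 11)*(k(-2) + O((-2 + 0)**2)) = (13 - 11)*(-2*(1 + 2*(-2)**2 + 3*(-2)) + (-3 + ((-2 + 0)**2)**2/4)) = 2*(-2*(1 + 2*4 - 6) + (-3 + ((-2)**2)**2/4)) = 2*(-2*(1 + 8 - 6) + (-3 + (1/4)*4**2)) = 2*(-2*3 + (-3 + (1/4)*16)) = 2*(-6 + (-3 + 4)) = 2*(-6 + 1) = 2*(-5) = -10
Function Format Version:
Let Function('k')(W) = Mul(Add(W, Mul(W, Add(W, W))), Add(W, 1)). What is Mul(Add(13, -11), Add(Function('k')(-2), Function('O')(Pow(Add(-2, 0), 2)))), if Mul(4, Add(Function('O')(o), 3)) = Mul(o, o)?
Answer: -10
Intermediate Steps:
Function('k')(W) = Mul(Add(1, W), Add(W, Mul(2, Pow(W, 2)))) (Function('k')(W) = Mul(Add(W, Mul(W, Mul(2, W))), Add(1, W)) = Mul(Add(W, Mul(2, Pow(W, 2))), Add(1, W)) = Mul(Add(1, W), Add(W, Mul(2, Pow(W, 2)))))
Function('O')(o) = Add(-3, Mul(Rational(1, 4), Pow(o, 2))) (Function('O')(o) = Add(-3, Mul(Rational(1, 4), Mul(o, o))) = Add(-3, Mul(Rational(1, 4), Pow(o, 2))))
Mul(Add(13, -11), Add(Function('k')(-2), Function('O')(Pow(Add(-2, 0), 2)))) = Mul(Add(13, -11), Add(Mul(-2, Add(1, Mul(2, Pow(-2, 2)), Mul(3, -2))), Add(-3, Mul(Rational(1, 4), Pow(Pow(Add(-2, 0), 2), 2))))) = Mul(2, Add(Mul(-2, Add(1, Mul(2, 4), -6)), Add(-3, Mul(Rational(1, 4), Pow(Pow(-2, 2), 2))))) = Mul(2, Add(Mul(-2, Add(1, 8, -6)), Add(-3, Mul(Rational(1, 4), Pow(4, 2))))) = Mul(2, Add(Mul(-2, 3), Add(-3, Mul(Rational(1, 4), 16)))) = Mul(2, Add(-6, Add(-3, 4))) = Mul(2, Add(-6, 1)) = Mul(2, -5) = -10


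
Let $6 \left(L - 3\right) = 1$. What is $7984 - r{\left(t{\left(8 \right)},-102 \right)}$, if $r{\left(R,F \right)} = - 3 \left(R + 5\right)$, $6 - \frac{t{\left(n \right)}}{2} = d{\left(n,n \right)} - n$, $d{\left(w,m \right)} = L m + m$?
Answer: $7883$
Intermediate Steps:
$L = \frac{19}{6}$ ($L = 3 + \frac{1}{6} \cdot 1 = 3 + \frac{1}{6} = \frac{19}{6} \approx 3.1667$)
$d{\left(w,m \right)} = \frac{25 m}{6}$ ($d{\left(w,m \right)} = \frac{19 m}{6} + m = \frac{25 m}{6}$)
$t{\left(n \right)} = 12 - \frac{19 n}{3}$ ($t{\left(n \right)} = 12 - 2 \left(\frac{25 n}{6} - n\right) = 12 - 2 \frac{19 n}{6} = 12 - \frac{19 n}{3}$)
$r{\left(R,F \right)} = -15 - 3 R$ ($r{\left(R,F \right)} = - 3 \left(5 + R\right) = -15 - 3 R$)
$7984 - r{\left(t{\left(8 \right)},-102 \right)} = 7984 - \left(-15 - 3 \left(12 - \frac{152}{3}\right)\right) = 7984 - \left(-15 - -116\right) = 7984 - \left(-15 + 116\right) = 7984 - 101 = 7883$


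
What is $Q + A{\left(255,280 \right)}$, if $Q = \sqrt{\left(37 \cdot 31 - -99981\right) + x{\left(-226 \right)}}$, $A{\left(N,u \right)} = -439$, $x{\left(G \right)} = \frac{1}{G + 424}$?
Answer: $-439 + \frac{\sqrt{440513590}}{66} \approx -120.99$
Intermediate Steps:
$x{\left(G \right)} = \frac{1}{424 + G}$
$Q = \frac{\sqrt{440513590}}{66}$ ($Q = \sqrt{\left(37 \cdot 31 - -99981\right) + \frac{1}{424 - 226}} = \sqrt{\left(1147 + 99981\right) + \frac{1}{198}} = \sqrt{101128 + \frac{1}{198}} = \sqrt{\frac{20023345}{198}} = \frac{\sqrt{440513590}}{66} \approx 318.01$)
$Q + A{\left(255,280 \right)} = \frac{\sqrt{440513590}}{66} - 439 = -439 + \frac{\sqrt{440513590}}{66}$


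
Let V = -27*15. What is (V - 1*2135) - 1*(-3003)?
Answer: 463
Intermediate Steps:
V = -405
(V - 1*2135) - 1*(-3003) = (-405 - 1*2135) - 1*(-3003) = (-405 - 2135) + 3003 = -2540 + 3003 = 463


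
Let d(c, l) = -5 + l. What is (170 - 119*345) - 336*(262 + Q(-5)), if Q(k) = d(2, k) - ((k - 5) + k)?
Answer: -130597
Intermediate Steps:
Q(k) = -k (Q(k) = (-5 + k) - ((k - 5) + k) = (-5 + k) - ((-5 + k) + k) = (-5 + k) - (-5 + 2*k) = (-5 + k) + (5 - 2*k) = -k)
(170 - 119*345) - 336*(262 + Q(-5)) = (170 - 119*345) - 336*(262 - 1*(-5)) = (170 - 41055) - 336*(262 + 5) = -40885 - 336*267 = -40885 - 89712 = -130597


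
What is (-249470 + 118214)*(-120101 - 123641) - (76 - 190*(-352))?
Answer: 31992532996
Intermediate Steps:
(-249470 + 118214)*(-120101 - 123641) - (76 - 190*(-352)) = -131256*(-243742) - (76 + 66880) = 31992599952 - 1*66956 = 31992599952 - 66956 = 31992532996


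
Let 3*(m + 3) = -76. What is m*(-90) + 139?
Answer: 2689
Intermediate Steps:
m = -85/3 (m = -3 + (⅓)*(-76) = -3 - 76/3 = -85/3 ≈ -28.333)
m*(-90) + 139 = -85/3*(-90) + 139 = 2550 + 139 = 2689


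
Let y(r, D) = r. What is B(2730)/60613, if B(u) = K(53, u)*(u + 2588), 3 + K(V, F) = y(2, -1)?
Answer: -5318/60613 ≈ -0.087737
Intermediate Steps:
K(V, F) = -1 (K(V, F) = -3 + 2 = -1)
B(u) = -2588 - u (B(u) = -(u + 2588) = -(2588 + u) = -2588 - u)
B(2730)/60613 = (-2588 - 1*2730)/60613 = (-2588 - 2730)*(1/60613) = -5318*1/60613 = -5318/60613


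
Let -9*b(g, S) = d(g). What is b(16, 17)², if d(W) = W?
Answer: 256/81 ≈ 3.1605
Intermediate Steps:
b(g, S) = -g/9
b(16, 17)² = (-⅑*16)² = (-16/9)² = 256/81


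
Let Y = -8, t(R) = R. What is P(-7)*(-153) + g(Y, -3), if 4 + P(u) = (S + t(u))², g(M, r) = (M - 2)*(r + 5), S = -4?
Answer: -17921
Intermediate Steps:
g(M, r) = (-2 + M)*(5 + r)
P(u) = -4 + (-4 + u)²
P(-7)*(-153) + g(Y, -3) = (-4 + (-4 - 7)²)*(-153) + (-10 - 2*(-3) + 5*(-8) - 8*(-3)) = (-4 + (-11)²)*(-153) + (-10 + 6 - 40 + 24) = (-4 + 121)*(-153) - 20 = 117*(-153) - 20 = -17901 - 20 = -17921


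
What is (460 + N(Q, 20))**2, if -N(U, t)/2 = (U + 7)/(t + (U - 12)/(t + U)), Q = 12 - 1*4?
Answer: 4061512900/19321 ≈ 2.1021e+5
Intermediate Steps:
Q = 8 (Q = 12 - 4 = 8)
N(U, t) = -2*(7 + U)/(t + (-12 + U)/(U + t)) (N(U, t) = -2*(U + 7)/(t + (U - 12)/(t + U)) = -2*(7 + U)/(t + (-12 + U)/(U + t)))
(460 + N(Q, 20))**2 = (460 + 2*(-1*8**2 - 7*8 - 7*20 - 1*8*20)/(-12 + 8 + 20**2 + 8*20))**2 = (460 + 2*(-1*64 - 56 - 140 - 160)/(-12 + 8 + 400 + 160))**2 = (460 + 2*(-64 - 56 - 140 - 160)/556)**2 = (460 + 2*(1/556)*(-420))**2 = (460 - 210/139)**2 = (63730/139)**2 = 4061512900/19321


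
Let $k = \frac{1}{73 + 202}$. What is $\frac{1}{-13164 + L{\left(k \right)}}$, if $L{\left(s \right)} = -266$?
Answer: $- \frac{1}{13430} \approx -7.446 \cdot 10^{-5}$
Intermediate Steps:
$k = \frac{1}{275} \approx 0.0036364$
$\frac{1}{-13164 + L{\left(k \right)}} = \frac{1}{-13164 - 266} = \frac{1}{-13430} = - \frac{1}{13430}$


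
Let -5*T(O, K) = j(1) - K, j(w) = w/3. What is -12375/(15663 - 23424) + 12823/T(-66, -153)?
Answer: -99139803/238004 ≈ -416.55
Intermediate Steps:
j(w) = w/3 (j(w) = w*(1/3) = w/3)
T(O, K) = -1/15 + K/5 (T(O, K) = -((1/3)*1 - K)/5 = -(1/3 - K)/5 = -1/15 + K/5)
-12375/(15663 - 23424) + 12823/T(-66, -153) = -12375/(15663 - 23424) + 12823/(-1/15 + (1/5)*(-153)) = -12375/(-7761) + 12823/(-1/15 - 153/5) = -12375*(-1/7761) + 12823/(-92/3) = 4125/2587 + 12823*(-3/92) = 4125/2587 - 38469/92 = -99139803/238004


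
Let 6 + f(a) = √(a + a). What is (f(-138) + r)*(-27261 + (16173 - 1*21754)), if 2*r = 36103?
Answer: -592650311 - 65684*I*√69 ≈ -5.9265e+8 - 5.4561e+5*I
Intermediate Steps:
r = 36103/2 (r = (½)*36103 = 36103/2 ≈ 18052.)
f(a) = -6 + √2*√a (f(a) = -6 + √(a + a) = -6 + √(2*a) = -6 + √2*√a)
(f(-138) + r)*(-27261 + (16173 - 1*21754)) = ((-6 + √2*√(-138)) + 36103/2)*(-27261 + (16173 - 1*21754)) = ((-6 + √2*(I*√138)) + 36103/2)*(-27261 + (16173 - 21754)) = ((-6 + 2*I*√69) + 36103/2)*(-27261 - 5581) = (36091/2 + 2*I*√69)*(-32842) = -592650311 - 65684*I*√69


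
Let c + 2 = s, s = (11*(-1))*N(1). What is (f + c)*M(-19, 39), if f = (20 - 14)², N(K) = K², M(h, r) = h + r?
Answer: 460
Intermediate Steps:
s = -11 (s = (11*(-1))*1² = -11*1 = -11)
c = -13 (c = -2 - 11 = -13)
f = 36 (f = 6² = 36)
(f + c)*M(-19, 39) = (36 - 13)*(-19 + 39) = 23*20 = 460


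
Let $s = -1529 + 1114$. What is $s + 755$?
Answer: $340$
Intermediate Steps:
$s = -415$
$s + 755 = -415 + 755 = 340$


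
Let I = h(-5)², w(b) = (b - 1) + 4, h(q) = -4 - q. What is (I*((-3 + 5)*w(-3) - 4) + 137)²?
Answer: 17689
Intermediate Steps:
w(b) = 3 + b (w(b) = (-1 + b) + 4 = 3 + b)
I = 1 (I = (-4 - 1*(-5))² = (-4 + 5)² = 1² = 1)
(I*((-3 + 5)*w(-3) - 4) + 137)² = (1*((-3 + 5)*(3 - 3) - 4) + 137)² = (1*(2*0 - 4) + 137)² = (1*(0 - 4) + 137)² = (1*(-4) + 137)² = (-4 + 137)² = 133² = 17689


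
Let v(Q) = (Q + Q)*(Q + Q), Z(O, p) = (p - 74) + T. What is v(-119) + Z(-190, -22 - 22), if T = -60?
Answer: 56466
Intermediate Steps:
Z(O, p) = -134 + p (Z(O, p) = (p - 74) - 60 = (-74 + p) - 60 = -134 + p)
v(Q) = 4*Q**2 (v(Q) = (2*Q)*(2*Q) = 4*Q**2)
v(-119) + Z(-190, -22 - 22) = 4*(-119)**2 + (-134 + (-22 - 22)) = 4*14161 + (-134 - 44) = 56644 - 178 = 56466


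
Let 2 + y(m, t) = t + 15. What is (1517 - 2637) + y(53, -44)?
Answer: -1151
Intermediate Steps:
y(m, t) = 13 + t (y(m, t) = -2 + (t + 15) = -2 + (15 + t) = 13 + t)
(1517 - 2637) + y(53, -44) = (1517 - 2637) + (13 - 44) = -1120 - 31 = -1151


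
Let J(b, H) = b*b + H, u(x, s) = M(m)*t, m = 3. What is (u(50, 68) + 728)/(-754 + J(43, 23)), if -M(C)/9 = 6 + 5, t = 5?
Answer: 233/1118 ≈ 0.20841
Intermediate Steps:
M(C) = -99 (M(C) = -9*(6 + 5) = -9*11 = -99)
u(x, s) = -495 (u(x, s) = -99*5 = -495)
J(b, H) = H + b² (J(b, H) = b² + H = H + b²)
(u(50, 68) + 728)/(-754 + J(43, 23)) = (-495 + 728)/(-754 + (23 + 43²)) = 233/(-754 + (23 + 1849)) = 233/(-754 + 1872) = 233/1118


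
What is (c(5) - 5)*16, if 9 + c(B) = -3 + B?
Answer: -192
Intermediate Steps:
c(B) = -12 + B (c(B) = -9 + (-3 + B) = -12 + B)
(c(5) - 5)*16 = ((-12 + 5) - 5)*16 = (-7 - 5)*16 = -12*16 = -192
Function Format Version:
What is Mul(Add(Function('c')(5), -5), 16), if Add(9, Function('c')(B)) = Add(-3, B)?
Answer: -192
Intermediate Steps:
Function('c')(B) = Add(-12, B) (Function('c')(B) = Add(-9, Add(-3, B)) = Add(-12, B))
Mul(Add(Function('c')(5), -5), 16) = Mul(Add(Add(-12, 5), -5), 16) = Mul(Add(-7, -5), 16) = Mul(-12, 16) = -192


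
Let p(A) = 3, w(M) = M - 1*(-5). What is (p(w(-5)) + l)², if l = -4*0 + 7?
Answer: 100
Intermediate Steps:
l = 7 (l = 0 + 7 = 7)
w(M) = 5 + M (w(M) = M + 5 = 5 + M)
(p(w(-5)) + l)² = (3 + 7)² = 10² = 100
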